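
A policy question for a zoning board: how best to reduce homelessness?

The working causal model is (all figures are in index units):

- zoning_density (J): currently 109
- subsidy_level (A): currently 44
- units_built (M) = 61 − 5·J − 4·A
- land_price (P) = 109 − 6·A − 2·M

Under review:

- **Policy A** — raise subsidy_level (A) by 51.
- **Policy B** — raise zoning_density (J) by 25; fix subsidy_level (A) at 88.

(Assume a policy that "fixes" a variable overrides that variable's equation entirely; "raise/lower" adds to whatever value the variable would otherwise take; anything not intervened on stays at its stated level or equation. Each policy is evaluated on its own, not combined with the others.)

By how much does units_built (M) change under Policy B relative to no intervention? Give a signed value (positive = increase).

-301

Baseline:
  J = 109
  A = 44
  M = 61 − 5·109 − 4·44 = -660
Policy B (J + 25, A := 88):
  J = 109 + 25 = 134
  A = 88
  M = 61 − 5·134 − 4·88 = -961
Change in M: -961 − (-660) = -301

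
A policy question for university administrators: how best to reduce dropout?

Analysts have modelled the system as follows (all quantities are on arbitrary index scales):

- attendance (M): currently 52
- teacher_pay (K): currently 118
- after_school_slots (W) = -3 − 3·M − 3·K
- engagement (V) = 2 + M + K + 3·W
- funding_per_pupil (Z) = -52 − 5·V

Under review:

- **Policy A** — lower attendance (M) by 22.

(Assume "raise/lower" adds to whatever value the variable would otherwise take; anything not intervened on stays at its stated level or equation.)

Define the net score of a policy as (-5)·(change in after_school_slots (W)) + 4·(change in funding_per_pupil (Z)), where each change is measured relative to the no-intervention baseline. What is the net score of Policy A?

Baseline:
  M = 52
  K = 118
  W = -3 − 3·52 − 3·118 = -513
  V = 2 + 52 + 118 + 3·(-513) = -1367
  Z = -52 − 5·(-1367) = 6783
Policy A (M − 22):
  M = 52 − 22 = 30
  K = 118
  W = -3 − 3·30 − 3·118 = -447
  V = 2 + 30 + 118 + 3·(-447) = -1191
  Z = -52 − 5·(-1191) = 5903
ΔW = -447 − (-513) = 66; ΔZ = 5903 − 6783 = -880
Score = (-5)·66 + 4·(-880) = -3850

-3850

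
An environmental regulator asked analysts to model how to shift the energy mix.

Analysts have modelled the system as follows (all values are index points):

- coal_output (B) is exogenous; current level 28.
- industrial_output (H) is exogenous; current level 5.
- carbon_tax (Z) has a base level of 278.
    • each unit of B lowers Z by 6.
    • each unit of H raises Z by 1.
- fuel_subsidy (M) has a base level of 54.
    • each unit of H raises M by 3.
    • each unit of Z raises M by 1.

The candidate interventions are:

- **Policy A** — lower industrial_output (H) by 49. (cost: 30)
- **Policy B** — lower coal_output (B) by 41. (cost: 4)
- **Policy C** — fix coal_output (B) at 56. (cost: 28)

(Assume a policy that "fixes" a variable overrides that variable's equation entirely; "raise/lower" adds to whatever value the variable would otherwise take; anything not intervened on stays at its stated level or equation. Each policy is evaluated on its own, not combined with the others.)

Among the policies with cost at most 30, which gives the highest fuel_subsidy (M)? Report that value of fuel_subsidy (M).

Policy A (H − 49):
  B = 28
  H = 5 − 49 = -44
  Z = 278 − 6·28 + (-44) = 66
  M = 54 + 3·(-44) + 66 = -12
Policy B (B − 41):
  B = 28 − 41 = -13
  H = 5
  Z = 278 − 6·(-13) + 5 = 361
  M = 54 + 3·5 + 361 = 430
Policy C (B := 56):
  B = 56
  H = 5
  Z = 278 − 6·56 + 5 = -53
  M = 54 + 3·5 + (-53) = 16
Comparing — Policy A: M=-12, Policy B: M=430, Policy C: M=16. Highest is 430 (Policy B).

430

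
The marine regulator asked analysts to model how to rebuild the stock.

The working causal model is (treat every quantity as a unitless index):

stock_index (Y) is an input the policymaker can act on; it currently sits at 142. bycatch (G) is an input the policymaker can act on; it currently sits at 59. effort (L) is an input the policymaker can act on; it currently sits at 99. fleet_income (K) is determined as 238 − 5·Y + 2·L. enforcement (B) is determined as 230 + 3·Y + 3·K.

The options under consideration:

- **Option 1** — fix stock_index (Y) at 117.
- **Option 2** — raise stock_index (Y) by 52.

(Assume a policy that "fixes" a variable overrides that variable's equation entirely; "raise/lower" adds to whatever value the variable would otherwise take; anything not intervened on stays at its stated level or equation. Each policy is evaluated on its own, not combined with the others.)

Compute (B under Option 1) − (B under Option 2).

924

Option 1 (Y := 117):
  Y = 117
  L = 99
  K = 238 − 5·117 + 2·99 = -149
  B = 230 + 3·117 + 3·(-149) = 134
Option 2 (Y + 52):
  Y = 142 + 52 = 194
  L = 99
  K = 238 − 5·194 + 2·99 = -534
  B = 230 + 3·194 + 3·(-534) = -790
B: 134 − (-790) = 924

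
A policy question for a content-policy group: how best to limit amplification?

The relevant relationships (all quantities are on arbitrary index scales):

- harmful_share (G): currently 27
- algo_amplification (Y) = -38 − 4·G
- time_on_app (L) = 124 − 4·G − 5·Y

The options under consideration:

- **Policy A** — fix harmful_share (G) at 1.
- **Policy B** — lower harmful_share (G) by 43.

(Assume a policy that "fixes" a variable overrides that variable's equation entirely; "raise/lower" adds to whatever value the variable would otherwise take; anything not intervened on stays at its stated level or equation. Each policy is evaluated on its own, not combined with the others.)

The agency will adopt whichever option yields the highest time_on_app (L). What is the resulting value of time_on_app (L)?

Policy A (G := 1):
  G = 1
  Y = -38 − 4·1 = -42
  L = 124 − 4·1 − 5·(-42) = 330
Policy B (G − 43):
  G = 27 − 43 = -16
  Y = -38 − 4·(-16) = 26
  L = 124 − 4·(-16) − 5·26 = 58
Comparing — Policy A: L=330, Policy B: L=58. Highest is 330 (Policy A).

330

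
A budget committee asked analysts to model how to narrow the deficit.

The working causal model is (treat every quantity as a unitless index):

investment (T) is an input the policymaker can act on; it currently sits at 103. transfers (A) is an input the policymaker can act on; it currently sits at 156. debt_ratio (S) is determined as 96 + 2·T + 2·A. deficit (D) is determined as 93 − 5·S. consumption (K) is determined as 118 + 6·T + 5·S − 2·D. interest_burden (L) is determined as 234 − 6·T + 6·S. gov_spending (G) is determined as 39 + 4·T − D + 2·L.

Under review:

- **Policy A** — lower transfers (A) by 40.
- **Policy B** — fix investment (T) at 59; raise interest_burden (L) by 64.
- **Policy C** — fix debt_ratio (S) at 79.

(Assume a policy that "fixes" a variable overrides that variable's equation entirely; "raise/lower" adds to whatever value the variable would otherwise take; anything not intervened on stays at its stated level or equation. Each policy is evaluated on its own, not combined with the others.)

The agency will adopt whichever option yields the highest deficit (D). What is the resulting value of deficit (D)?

-302

Policy A (A − 40):
  T = 103
  A = 156 − 40 = 116
  S = 96 + 2·103 + 2·116 = 534
  D = 93 − 5·534 = -2577
Policy B (T := 59, L + 64):
  T = 59
  A = 156
  S = 96 + 2·59 + 2·156 = 526
  D = 93 − 5·526 = -2537
Policy C (S := 79):
  T = 103
  A = 156
  S = 79
  D = 93 − 5·79 = -302
Comparing — Policy A: D=-2577, Policy B: D=-2537, Policy C: D=-302. Highest is -302 (Policy C).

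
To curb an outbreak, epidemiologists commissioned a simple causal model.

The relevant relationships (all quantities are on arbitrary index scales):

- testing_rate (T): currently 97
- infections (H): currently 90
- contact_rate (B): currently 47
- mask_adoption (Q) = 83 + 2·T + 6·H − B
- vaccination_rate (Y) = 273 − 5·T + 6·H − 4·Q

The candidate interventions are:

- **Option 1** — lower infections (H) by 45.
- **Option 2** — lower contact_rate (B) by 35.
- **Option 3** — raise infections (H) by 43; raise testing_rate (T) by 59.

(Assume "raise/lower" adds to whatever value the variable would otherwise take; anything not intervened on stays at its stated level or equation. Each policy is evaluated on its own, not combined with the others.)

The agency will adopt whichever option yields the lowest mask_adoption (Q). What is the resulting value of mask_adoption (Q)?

500

Option 1 (H − 45):
  T = 97
  H = 90 − 45 = 45
  B = 47
  Q = 83 + 2·97 + 6·45 − 47 = 500
Option 2 (B − 35):
  T = 97
  H = 90
  B = 47 − 35 = 12
  Q = 83 + 2·97 + 6·90 − 12 = 805
Option 3 (H + 43, T + 59):
  T = 97 + 59 = 156
  H = 90 + 43 = 133
  B = 47
  Q = 83 + 2·156 + 6·133 − 47 = 1146
Comparing — Option 1: Q=500, Option 2: Q=805, Option 3: Q=1146. Lowest is 500 (Option 1).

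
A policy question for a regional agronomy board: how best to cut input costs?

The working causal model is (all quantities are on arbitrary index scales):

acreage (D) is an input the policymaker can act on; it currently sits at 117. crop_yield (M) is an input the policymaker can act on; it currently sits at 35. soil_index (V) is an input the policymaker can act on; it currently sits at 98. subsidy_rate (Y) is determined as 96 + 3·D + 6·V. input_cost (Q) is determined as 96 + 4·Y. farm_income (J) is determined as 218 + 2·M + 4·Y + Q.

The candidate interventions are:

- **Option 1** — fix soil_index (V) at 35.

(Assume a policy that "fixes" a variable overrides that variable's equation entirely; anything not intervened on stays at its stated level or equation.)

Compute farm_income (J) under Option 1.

5640

Option 1 (V := 35):
  D = 117
  M = 35
  V = 35
  Y = 96 + 3·117 + 6·35 = 657
  Q = 96 + 4·657 = 2724
  J = 218 + 2·35 + 4·657 + 2724 = 5640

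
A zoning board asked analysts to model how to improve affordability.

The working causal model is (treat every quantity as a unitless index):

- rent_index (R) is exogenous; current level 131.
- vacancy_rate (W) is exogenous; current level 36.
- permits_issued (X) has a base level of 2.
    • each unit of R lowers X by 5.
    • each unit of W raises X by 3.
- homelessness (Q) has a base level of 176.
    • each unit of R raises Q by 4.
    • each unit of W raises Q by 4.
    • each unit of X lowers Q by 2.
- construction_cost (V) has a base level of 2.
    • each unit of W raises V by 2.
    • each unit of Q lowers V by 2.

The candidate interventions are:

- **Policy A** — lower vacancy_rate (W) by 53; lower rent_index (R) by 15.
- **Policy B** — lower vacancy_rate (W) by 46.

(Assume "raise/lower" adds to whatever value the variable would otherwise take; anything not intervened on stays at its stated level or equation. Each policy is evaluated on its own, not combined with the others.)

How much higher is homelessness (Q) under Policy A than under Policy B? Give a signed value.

-196

Policy A (W − 53, R − 15):
  R = 131 − 15 = 116
  W = 36 − 53 = -17
  X = 2 − 5·116 + 3·(-17) = -629
  Q = 176 + 4·116 + 4·(-17) − 2·(-629) = 1830
Policy B (W − 46):
  R = 131
  W = 36 − 46 = -10
  X = 2 − 5·131 + 3·(-10) = -683
  Q = 176 + 4·131 + 4·(-10) − 2·(-683) = 2026
Q: 1830 − 2026 = -196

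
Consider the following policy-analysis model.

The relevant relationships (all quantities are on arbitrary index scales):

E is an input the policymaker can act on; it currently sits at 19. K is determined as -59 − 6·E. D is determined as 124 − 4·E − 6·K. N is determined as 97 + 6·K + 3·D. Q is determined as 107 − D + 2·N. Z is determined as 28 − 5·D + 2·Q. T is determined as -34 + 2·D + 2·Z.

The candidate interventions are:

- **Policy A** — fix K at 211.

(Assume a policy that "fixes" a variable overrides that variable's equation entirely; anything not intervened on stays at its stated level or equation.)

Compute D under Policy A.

Policy A (K := 211):
  E = 19
  K = 211
  D = 124 − 4·19 − 6·211 = -1218

-1218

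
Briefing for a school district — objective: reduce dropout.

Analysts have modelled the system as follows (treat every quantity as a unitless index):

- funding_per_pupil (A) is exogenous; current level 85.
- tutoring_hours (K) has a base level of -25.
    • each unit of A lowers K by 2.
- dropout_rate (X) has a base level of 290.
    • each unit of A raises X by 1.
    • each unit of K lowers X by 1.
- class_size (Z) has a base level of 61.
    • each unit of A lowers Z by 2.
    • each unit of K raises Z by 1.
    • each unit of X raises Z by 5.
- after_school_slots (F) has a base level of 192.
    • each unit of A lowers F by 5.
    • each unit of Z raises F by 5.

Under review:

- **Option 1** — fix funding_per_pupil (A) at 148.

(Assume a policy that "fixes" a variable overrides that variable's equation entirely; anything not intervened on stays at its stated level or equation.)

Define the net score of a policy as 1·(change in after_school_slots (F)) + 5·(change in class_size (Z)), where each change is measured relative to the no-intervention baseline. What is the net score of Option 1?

6615

Baseline:
  A = 85
  K = -25 − 2·85 = -195
  X = 290 + 85 − (-195) = 570
  Z = 61 − 2·85 + (-195) + 5·570 = 2546
  F = 192 − 5·85 + 5·2546 = 12497
Option 1 (A := 148):
  A = 148
  K = -25 − 2·148 = -321
  X = 290 + 148 − (-321) = 759
  Z = 61 − 2·148 + (-321) + 5·759 = 3239
  F = 192 − 5·148 + 5·3239 = 15647
ΔF = 15647 − 12497 = 3150; ΔZ = 3239 − 2546 = 693
Score = 1·3150 + 5·693 = 6615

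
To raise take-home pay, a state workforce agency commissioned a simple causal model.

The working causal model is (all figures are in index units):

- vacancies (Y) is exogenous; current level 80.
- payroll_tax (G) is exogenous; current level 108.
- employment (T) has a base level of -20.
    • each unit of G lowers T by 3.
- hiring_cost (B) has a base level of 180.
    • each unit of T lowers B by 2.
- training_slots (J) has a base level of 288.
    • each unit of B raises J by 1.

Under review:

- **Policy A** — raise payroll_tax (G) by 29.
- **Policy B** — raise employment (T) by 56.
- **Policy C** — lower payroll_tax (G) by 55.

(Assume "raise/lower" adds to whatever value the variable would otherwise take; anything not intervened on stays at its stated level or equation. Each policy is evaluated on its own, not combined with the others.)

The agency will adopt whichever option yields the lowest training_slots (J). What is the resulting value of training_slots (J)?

826

Policy A (G + 29):
  G = 108 + 29 = 137
  T = -20 − 3·137 = -431
  B = 180 − 2·(-431) = 1042
  J = 288 + 1042 = 1330
Policy B (T + 56):
  G = 108
  T = -20 − 3·108 (+56 from intervention) = -288
  B = 180 − 2·(-288) = 756
  J = 288 + 756 = 1044
Policy C (G − 55):
  G = 108 − 55 = 53
  T = -20 − 3·53 = -179
  B = 180 − 2·(-179) = 538
  J = 288 + 538 = 826
Comparing — Policy A: J=1330, Policy B: J=1044, Policy C: J=826. Lowest is 826 (Policy C).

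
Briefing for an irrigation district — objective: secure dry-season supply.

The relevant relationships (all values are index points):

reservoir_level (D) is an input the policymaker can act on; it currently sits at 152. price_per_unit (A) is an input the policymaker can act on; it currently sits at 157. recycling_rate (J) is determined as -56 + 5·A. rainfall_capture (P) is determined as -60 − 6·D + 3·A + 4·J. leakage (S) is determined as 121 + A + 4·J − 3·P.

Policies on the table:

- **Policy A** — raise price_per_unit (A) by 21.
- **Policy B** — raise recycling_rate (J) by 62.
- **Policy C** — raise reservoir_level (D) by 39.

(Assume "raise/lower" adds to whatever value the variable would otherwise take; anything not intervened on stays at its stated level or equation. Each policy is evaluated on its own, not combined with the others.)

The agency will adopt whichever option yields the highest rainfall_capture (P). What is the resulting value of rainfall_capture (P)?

Policy A (A + 21):
  D = 152
  A = 157 + 21 = 178
  J = -56 + 5·178 = 834
  P = -60 − 6·152 + 3·178 + 4·834 = 2898
Policy B (J + 62):
  D = 152
  A = 157
  J = -56 + 5·157 (+62 from intervention) = 791
  P = -60 − 6·152 + 3·157 + 4·791 = 2663
Policy C (D + 39):
  D = 152 + 39 = 191
  A = 157
  J = -56 + 5·157 = 729
  P = -60 − 6·191 + 3·157 + 4·729 = 2181
Comparing — Policy A: P=2898, Policy B: P=2663, Policy C: P=2181. Highest is 2898 (Policy A).

2898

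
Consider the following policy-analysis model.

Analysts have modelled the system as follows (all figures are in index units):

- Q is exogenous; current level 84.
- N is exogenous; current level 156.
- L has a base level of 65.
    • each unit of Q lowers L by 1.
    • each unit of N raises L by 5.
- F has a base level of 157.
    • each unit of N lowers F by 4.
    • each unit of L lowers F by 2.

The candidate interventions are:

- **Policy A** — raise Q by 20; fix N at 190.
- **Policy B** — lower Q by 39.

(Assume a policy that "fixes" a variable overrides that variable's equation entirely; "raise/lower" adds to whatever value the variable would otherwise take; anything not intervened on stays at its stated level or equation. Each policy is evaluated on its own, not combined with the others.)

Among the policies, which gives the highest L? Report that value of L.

Policy A (Q + 20, N := 190):
  Q = 84 + 20 = 104
  N = 190
  L = 65 − 104 + 5·190 = 911
Policy B (Q − 39):
  Q = 84 − 39 = 45
  N = 156
  L = 65 − 45 + 5·156 = 800
Comparing — Policy A: L=911, Policy B: L=800. Highest is 911 (Policy A).

911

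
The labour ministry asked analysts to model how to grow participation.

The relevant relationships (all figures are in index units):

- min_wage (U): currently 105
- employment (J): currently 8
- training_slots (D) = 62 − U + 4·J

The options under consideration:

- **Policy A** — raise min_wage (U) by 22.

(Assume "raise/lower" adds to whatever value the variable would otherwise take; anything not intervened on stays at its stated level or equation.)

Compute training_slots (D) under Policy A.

-33

Policy A (U + 22):
  U = 105 + 22 = 127
  J = 8
  D = 62 − 127 + 4·8 = -33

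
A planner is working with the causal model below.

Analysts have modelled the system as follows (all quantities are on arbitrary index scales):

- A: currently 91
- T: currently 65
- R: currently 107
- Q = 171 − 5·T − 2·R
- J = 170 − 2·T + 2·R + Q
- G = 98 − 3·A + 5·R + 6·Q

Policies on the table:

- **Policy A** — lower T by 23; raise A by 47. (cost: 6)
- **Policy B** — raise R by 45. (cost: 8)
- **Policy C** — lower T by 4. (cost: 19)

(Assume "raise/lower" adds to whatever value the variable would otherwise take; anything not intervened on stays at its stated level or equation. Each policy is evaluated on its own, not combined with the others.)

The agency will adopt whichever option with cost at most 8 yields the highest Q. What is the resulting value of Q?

-253

Policy A (T − 23, A + 47):
  T = 65 − 23 = 42
  R = 107
  Q = 171 − 5·42 − 2·107 = -253
Policy B (R + 45):
  T = 65
  R = 107 + 45 = 152
  Q = 171 − 5·65 − 2·152 = -458
Comparing — Policy A: Q=-253, Policy B: Q=-458. Highest is -253 (Policy A).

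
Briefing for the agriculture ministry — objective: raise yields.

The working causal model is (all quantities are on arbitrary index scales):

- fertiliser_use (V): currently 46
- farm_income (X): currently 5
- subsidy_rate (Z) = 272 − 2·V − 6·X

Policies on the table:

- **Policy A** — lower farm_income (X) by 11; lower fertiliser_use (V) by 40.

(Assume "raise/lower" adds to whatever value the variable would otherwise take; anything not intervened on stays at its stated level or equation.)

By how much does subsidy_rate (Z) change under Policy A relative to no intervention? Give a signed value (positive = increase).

Baseline:
  V = 46
  X = 5
  Z = 272 − 2·46 − 6·5 = 150
Policy A (X − 11, V − 40):
  V = 46 − 40 = 6
  X = 5 − 11 = -6
  Z = 272 − 2·6 − 6·(-6) = 296
Change in Z: 296 − 150 = 146

146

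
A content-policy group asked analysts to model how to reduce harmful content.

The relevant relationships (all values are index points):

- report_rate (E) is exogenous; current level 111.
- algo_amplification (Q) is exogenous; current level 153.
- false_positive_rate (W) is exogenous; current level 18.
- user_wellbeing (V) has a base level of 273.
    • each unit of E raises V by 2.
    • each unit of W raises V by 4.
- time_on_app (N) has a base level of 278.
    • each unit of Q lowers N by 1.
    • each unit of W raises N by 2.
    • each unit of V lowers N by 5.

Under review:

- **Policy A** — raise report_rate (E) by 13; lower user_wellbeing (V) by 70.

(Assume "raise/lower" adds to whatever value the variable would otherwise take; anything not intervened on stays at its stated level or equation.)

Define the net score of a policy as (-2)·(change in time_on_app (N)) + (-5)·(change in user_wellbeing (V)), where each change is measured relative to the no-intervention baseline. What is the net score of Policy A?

-220

Baseline:
  E = 111
  Q = 153
  W = 18
  V = 273 + 2·111 + 4·18 = 567
  N = 278 − 153 + 2·18 − 5·567 = -2674
Policy A (E + 13, V − 70):
  E = 111 + 13 = 124
  Q = 153
  W = 18
  V = 273 + 2·124 + 4·18 (−70 from intervention) = 523
  N = 278 − 153 + 2·18 − 5·523 = -2454
ΔN = -2454 − (-2674) = 220; ΔV = 523 − 567 = -44
Score = (-2)·220 + (-5)·(-44) = -220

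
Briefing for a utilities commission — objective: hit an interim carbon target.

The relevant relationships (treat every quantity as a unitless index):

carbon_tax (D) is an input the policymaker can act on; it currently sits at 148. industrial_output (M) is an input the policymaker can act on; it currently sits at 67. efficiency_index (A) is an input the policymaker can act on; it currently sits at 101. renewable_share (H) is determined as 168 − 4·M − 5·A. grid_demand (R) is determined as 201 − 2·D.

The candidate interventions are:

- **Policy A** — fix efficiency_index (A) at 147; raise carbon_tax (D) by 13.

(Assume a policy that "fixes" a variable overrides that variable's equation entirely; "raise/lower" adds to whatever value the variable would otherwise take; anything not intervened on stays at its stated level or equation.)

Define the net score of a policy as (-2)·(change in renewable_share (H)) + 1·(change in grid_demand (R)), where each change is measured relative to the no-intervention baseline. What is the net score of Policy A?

434

Baseline:
  D = 148
  M = 67
  A = 101
  H = 168 − 4·67 − 5·101 = -605
  R = 201 − 2·148 = -95
Policy A (A := 147, D + 13):
  D = 148 + 13 = 161
  M = 67
  A = 147
  H = 168 − 4·67 − 5·147 = -835
  R = 201 − 2·161 = -121
ΔH = -835 − (-605) = -230; ΔR = -121 − (-95) = -26
Score = (-2)·(-230) + 1·(-26) = 434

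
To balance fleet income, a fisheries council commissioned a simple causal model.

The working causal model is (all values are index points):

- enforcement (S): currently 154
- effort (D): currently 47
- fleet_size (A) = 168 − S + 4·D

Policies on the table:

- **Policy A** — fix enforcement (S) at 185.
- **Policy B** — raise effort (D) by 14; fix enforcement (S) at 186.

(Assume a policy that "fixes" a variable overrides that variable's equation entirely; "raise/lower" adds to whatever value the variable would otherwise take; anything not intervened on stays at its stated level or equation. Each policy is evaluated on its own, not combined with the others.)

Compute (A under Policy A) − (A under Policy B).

Policy A (S := 185):
  S = 185
  D = 47
  A = 168 − 185 + 4·47 = 171
Policy B (D + 14, S := 186):
  S = 186
  D = 47 + 14 = 61
  A = 168 − 186 + 4·61 = 226
A: 171 − 226 = -55

-55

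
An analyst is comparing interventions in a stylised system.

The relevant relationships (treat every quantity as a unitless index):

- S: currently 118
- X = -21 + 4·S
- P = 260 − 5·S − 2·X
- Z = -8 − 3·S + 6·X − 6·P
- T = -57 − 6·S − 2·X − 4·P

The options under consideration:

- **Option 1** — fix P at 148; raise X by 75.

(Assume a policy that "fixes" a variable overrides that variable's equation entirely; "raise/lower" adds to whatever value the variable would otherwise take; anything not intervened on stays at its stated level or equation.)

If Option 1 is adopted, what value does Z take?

Option 1 (P := 148, X + 75):
  S = 118
  X = -21 + 4·118 (+75 from intervention) = 526
  P = 148
  Z = -8 − 3·118 + 6·526 − 6·148 = 1906

1906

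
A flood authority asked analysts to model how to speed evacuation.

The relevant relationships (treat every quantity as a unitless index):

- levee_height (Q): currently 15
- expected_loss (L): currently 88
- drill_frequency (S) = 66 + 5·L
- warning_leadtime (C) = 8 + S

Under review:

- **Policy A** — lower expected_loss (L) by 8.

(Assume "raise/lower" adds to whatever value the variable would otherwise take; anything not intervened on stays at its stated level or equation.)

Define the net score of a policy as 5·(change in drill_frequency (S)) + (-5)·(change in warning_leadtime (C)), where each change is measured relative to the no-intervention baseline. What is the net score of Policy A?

Baseline:
  L = 88
  S = 66 + 5·88 = 506
  C = 8 + 506 = 514
Policy A (L − 8):
  L = 88 − 8 = 80
  S = 66 + 5·80 = 466
  C = 8 + 466 = 474
ΔS = 466 − 506 = -40; ΔC = 474 − 514 = -40
Score = 5·(-40) + (-5)·(-40) = 0

0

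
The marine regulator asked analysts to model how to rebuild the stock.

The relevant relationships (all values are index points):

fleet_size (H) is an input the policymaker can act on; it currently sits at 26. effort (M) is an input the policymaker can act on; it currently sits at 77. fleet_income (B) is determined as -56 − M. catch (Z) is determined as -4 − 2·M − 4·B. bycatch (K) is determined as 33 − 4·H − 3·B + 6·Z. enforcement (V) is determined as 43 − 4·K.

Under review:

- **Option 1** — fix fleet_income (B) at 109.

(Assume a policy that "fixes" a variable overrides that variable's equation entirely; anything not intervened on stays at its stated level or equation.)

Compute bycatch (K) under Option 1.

Option 1 (B := 109):
  H = 26
  M = 77
  B = 109
  Z = -4 − 2·77 − 4·109 = -594
  K = 33 − 4·26 − 3·109 + 6·(-594) = -3962

-3962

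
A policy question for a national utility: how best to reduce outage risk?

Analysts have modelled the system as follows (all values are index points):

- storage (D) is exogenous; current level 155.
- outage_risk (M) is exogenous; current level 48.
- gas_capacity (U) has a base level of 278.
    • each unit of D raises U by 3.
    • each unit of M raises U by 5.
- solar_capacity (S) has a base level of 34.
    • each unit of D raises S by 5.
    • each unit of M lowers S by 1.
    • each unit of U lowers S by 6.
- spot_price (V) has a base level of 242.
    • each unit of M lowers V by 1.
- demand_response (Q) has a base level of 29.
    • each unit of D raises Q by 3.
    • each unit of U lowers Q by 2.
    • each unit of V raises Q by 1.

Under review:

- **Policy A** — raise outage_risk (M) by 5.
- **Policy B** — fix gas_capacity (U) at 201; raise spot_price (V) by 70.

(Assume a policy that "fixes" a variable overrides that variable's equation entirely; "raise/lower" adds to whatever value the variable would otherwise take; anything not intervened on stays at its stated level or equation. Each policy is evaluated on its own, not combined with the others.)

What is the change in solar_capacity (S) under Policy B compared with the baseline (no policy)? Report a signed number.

4692

Baseline:
  D = 155
  M = 48
  U = 278 + 3·155 + 5·48 = 983
  S = 34 + 5·155 − 48 − 6·983 = -5137
Policy B (U := 201, V + 70):
  D = 155
  M = 48
  U = 201
  S = 34 + 5·155 − 48 − 6·201 = -445
Change in S: -445 − (-5137) = 4692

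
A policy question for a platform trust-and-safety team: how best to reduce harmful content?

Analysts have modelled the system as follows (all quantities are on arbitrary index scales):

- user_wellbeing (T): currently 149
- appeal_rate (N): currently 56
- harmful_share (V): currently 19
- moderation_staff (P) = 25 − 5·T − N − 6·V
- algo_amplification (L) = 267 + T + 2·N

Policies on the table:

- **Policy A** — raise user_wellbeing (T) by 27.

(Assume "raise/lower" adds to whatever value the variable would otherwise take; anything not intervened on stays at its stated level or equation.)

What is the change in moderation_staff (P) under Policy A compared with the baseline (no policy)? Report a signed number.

Baseline:
  T = 149
  N = 56
  V = 19
  P = 25 − 5·149 − 56 − 6·19 = -890
Policy A (T + 27):
  T = 149 + 27 = 176
  N = 56
  V = 19
  P = 25 − 5·176 − 56 − 6·19 = -1025
Change in P: -1025 − (-890) = -135

-135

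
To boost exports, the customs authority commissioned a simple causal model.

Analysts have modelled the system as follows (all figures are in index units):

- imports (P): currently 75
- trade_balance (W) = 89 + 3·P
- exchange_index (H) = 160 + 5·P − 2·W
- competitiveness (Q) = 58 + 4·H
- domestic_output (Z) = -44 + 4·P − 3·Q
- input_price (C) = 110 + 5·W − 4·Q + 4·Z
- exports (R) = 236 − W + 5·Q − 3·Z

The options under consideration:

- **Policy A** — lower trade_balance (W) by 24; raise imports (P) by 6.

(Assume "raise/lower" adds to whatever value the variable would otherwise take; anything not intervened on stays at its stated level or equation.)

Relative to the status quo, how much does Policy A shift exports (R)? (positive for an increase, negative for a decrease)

Baseline:
  P = 75
  W = 89 + 3·75 = 314
  H = 160 + 5·75 − 2·314 = -93
  Q = 58 + 4·(-93) = -314
  Z = -44 + 4·75 − 3·(-314) = 1198
  R = 236 − 314 + 5·(-314) − 3·1198 = -5242
Policy A (W − 24, P + 6):
  P = 75 + 6 = 81
  W = 89 + 3·81 (−24 from intervention) = 308
  H = 160 + 5·81 − 2·308 = -51
  Q = 58 + 4·(-51) = -146
  Z = -44 + 4·81 − 3·(-146) = 718
  R = 236 − 308 + 5·(-146) − 3·718 = -2956
Change in R: -2956 − (-5242) = 2286

2286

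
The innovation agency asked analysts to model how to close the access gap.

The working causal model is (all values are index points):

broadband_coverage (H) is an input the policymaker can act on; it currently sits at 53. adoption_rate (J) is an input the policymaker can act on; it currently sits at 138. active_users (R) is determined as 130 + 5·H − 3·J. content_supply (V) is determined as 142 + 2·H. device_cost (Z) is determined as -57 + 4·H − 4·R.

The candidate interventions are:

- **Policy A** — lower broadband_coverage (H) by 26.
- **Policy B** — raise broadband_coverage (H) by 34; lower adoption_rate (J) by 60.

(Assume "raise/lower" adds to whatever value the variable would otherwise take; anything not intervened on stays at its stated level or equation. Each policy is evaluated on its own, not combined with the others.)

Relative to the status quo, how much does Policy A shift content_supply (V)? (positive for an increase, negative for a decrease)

-52

Baseline:
  H = 53
  V = 142 + 2·53 = 248
Policy A (H − 26):
  H = 53 − 26 = 27
  V = 142 + 2·27 = 196
Change in V: 196 − 248 = -52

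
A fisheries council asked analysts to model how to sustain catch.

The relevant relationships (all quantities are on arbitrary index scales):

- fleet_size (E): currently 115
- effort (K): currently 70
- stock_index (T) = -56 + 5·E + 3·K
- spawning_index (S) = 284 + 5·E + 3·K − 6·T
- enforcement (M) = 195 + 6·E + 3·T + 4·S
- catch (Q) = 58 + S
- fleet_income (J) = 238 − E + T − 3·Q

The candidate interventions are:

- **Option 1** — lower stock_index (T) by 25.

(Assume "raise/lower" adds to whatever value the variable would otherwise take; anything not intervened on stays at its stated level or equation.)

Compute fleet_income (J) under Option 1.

10118

Option 1 (T − 25):
  E = 115
  K = 70
  T = -56 + 5·115 + 3·70 (−25 from intervention) = 704
  S = 284 + 5·115 + 3·70 − 6·704 = -3155
  Q = 58 + (-3155) = -3097
  J = 238 − 115 + 704 − 3·(-3097) = 10118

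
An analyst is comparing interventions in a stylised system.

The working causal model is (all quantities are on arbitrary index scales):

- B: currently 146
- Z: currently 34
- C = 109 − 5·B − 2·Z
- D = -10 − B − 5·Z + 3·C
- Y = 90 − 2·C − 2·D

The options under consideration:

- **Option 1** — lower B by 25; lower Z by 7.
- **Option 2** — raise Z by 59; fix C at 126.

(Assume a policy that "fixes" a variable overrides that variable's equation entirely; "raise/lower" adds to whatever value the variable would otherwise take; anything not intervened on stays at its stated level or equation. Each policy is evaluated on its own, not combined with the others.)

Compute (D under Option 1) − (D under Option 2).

-1673

Option 1 (B − 25, Z − 7):
  B = 146 − 25 = 121
  Z = 34 − 7 = 27
  C = 109 − 5·121 − 2·27 = -550
  D = -10 − 121 − 5·27 + 3·(-550) = -1916
Option 2 (Z + 59, C := 126):
  B = 146
  Z = 34 + 59 = 93
  C = 126
  D = -10 − 146 − 5·93 + 3·126 = -243
D: -1916 − (-243) = -1673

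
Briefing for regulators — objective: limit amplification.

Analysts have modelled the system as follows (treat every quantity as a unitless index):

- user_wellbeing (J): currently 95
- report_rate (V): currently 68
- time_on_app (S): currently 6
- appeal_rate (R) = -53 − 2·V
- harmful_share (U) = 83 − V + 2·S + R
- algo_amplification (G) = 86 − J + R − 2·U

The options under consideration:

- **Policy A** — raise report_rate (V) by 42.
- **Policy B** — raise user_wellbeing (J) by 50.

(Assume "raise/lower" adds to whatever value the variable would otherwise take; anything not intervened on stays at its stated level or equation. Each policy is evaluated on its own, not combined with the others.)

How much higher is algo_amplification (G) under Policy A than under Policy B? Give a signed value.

Policy A (V + 42):
  J = 95
  V = 68 + 42 = 110
  S = 6
  R = -53 − 2·110 = -273
  U = 83 − 110 + 2·6 + (-273) = -288
  G = 86 − 95 + (-273) − 2·(-288) = 294
Policy B (J + 50):
  J = 95 + 50 = 145
  V = 68
  S = 6
  R = -53 − 2·68 = -189
  U = 83 − 68 + 2·6 + (-189) = -162
  G = 86 − 145 + (-189) − 2·(-162) = 76
G: 294 − 76 = 218

218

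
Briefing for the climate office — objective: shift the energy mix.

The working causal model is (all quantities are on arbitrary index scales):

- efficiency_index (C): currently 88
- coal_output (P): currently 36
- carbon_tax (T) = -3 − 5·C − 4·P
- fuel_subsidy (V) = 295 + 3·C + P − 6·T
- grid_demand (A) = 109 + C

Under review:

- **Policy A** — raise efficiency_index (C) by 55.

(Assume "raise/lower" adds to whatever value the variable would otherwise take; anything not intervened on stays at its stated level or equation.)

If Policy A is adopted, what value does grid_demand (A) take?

252

Policy A (C + 55):
  C = 88 + 55 = 143
  A = 109 + 143 = 252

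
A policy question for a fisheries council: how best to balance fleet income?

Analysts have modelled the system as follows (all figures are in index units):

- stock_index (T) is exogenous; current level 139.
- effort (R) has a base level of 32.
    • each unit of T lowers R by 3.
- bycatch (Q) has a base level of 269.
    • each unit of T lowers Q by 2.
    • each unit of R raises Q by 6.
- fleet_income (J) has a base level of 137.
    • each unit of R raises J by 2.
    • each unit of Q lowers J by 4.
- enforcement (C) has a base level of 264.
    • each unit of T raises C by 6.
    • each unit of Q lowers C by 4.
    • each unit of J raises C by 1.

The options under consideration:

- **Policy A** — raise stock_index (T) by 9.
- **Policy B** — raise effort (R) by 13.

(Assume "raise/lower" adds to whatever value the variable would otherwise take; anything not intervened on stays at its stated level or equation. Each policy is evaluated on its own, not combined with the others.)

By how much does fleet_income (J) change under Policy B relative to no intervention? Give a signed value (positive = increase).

-286

Baseline:
  T = 139
  R = 32 − 3·139 = -385
  Q = 269 − 2·139 + 6·(-385) = -2319
  J = 137 + 2·(-385) − 4·(-2319) = 8643
Policy B (R + 13):
  T = 139
  R = 32 − 3·139 (+13 from intervention) = -372
  Q = 269 − 2·139 + 6·(-372) = -2241
  J = 137 + 2·(-372) − 4·(-2241) = 8357
Change in J: 8357 − 8643 = -286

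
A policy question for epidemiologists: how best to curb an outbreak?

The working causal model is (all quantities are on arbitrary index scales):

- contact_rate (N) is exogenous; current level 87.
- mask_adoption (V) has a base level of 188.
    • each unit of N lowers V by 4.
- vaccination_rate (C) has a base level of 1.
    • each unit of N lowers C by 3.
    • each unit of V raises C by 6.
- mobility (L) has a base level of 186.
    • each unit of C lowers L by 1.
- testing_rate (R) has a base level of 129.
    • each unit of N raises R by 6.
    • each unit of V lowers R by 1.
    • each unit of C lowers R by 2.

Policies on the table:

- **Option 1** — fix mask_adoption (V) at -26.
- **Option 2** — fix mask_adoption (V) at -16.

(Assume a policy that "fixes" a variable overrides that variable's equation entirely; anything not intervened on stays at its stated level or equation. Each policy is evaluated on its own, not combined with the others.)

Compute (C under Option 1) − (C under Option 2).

Option 1 (V := -26):
  N = 87
  V = -26
  C = 1 − 3·87 + 6·(-26) = -416
Option 2 (V := -16):
  N = 87
  V = -16
  C = 1 − 3·87 + 6·(-16) = -356
C: -416 − (-356) = -60

-60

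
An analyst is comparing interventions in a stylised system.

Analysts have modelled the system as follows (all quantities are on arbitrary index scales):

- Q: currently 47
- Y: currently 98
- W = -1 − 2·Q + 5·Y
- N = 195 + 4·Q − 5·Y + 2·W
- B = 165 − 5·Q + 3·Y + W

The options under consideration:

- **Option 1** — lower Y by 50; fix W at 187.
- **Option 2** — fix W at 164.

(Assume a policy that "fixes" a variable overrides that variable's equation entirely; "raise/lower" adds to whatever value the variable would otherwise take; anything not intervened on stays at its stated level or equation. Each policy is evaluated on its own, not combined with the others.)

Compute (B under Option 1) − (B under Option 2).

-127

Option 1 (Y − 50, W := 187):
  Q = 47
  Y = 98 − 50 = 48
  W = 187
  B = 165 − 5·47 + 3·48 + 187 = 261
Option 2 (W := 164):
  Q = 47
  Y = 98
  W = 164
  B = 165 − 5·47 + 3·98 + 164 = 388
B: 261 − 388 = -127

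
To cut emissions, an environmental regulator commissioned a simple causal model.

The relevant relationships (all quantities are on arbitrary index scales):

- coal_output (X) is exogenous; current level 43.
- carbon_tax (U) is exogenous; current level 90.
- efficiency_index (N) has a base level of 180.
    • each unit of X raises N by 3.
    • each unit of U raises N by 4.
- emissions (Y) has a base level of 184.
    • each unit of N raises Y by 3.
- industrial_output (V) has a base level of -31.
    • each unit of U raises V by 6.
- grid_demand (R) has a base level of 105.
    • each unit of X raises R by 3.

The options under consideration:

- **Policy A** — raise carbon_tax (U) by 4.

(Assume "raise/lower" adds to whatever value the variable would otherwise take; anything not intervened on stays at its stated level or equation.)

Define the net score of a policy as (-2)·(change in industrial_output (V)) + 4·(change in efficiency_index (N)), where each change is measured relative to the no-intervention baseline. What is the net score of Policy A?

Baseline:
  X = 43
  U = 90
  N = 180 + 3·43 + 4·90 = 669
  V = -31 + 6·90 = 509
Policy A (U + 4):
  X = 43
  U = 90 + 4 = 94
  N = 180 + 3·43 + 4·94 = 685
  V = -31 + 6·94 = 533
ΔV = 533 − 509 = 24; ΔN = 685 − 669 = 16
Score = (-2)·24 + 4·16 = 16

16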